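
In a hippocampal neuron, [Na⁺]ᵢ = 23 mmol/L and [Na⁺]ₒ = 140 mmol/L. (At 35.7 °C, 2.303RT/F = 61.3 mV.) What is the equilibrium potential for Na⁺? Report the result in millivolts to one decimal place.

E = (61.3/z) · log₁₀([Na⁺]_out/[Na⁺]_in) with z = +1.
= (61.3/1) · log₁₀(140/23) = 61.30 · log₁₀(6.087)
= 61.30 · (0.7844) = 48.08 mV

48.1 mV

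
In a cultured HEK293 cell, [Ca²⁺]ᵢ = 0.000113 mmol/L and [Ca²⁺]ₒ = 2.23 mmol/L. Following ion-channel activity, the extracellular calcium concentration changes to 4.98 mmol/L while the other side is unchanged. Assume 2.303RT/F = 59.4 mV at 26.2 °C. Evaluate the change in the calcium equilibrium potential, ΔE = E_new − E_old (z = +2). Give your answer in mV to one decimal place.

E_old = (59.4/2)·log₁₀(2.23/0.000113) = 127.57 mV
E_new = (59.4/2)·log₁₀(4.98/0.000113) = 137.93 mV
ΔE = 137.93 − (127.57) = 10.36 mV

10.4 mV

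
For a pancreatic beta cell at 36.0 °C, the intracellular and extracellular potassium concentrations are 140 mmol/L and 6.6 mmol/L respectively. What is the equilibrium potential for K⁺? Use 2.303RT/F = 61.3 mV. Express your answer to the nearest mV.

E = (61.3/z) · log₁₀([K⁺]_out/[K⁺]_in) with z = +1.
= (61.3/1) · log₁₀(6.6/140) = 61.30 · log₁₀(0.04714)
= 61.30 · (-1.3266) = -81.32 mV

-81 mV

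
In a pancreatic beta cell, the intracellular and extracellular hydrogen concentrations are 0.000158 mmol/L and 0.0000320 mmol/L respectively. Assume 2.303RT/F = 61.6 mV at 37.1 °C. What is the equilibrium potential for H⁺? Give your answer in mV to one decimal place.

-42.7 mV

E = (61.6/z) · log₁₀([H⁺]_out/[H⁺]_in) with z = +1.
= (61.6/1) · log₁₀(0.0000320/0.000158) = 61.60 · log₁₀(0.2025)
= 61.60 · (-0.6935) = -42.72 mV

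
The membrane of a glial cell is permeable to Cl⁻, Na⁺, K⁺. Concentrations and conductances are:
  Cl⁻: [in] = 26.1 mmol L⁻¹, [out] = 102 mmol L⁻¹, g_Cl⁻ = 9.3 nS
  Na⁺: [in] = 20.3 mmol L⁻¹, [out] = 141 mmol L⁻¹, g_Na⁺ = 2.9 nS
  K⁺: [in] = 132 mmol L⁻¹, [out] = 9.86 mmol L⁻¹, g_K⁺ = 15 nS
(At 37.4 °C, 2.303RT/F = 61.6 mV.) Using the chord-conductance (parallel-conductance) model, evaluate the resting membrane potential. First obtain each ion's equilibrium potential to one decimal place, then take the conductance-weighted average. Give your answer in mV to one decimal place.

-45.2 mV

E_Cl⁻ = (61.6/-1)·log₁₀(102/26.1) = -36.5 mV
E_Na⁺ = (61.6/1)·log₁₀(141/20.3) = 51.9 mV
E_K⁺ = (61.6/1)·log₁₀(9.86/132) = -69.4 mV
Vm = (Σ gᵢEᵢ)/(Σ gᵢ) = (9.3·-36.5 + 2.9·51.9 + 15·-69.4) / (9.3 + 2.9 + 15)
= -1229.94 / 27.2 = -45.22 mV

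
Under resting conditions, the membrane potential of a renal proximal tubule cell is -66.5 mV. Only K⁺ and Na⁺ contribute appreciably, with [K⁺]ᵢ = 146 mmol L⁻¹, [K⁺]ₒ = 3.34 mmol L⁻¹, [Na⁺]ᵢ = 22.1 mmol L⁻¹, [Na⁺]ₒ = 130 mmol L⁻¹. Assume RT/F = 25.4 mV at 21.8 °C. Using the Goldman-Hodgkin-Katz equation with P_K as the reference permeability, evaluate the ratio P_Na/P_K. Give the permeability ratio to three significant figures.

Let α = P_Na/P_K. GHK: Vm = 25.4·ln[(Kₒ + α·Naₒ)/(Kᵢ + α·Naᵢ)].
e^(Vm/25.4) = e^(-66.5/25.4) = 0.072941
So 0.072941·(Kᵢ + α·Naᵢ) = Kₒ + α·Naₒ → α = (0.072941·146.0 − 3.34) / (130.0 − 0.072941·22.1)
α = (10.65 − 3.34) / (130.0 − 1.612) = 7.309/128.4 = 0.05693

0.0569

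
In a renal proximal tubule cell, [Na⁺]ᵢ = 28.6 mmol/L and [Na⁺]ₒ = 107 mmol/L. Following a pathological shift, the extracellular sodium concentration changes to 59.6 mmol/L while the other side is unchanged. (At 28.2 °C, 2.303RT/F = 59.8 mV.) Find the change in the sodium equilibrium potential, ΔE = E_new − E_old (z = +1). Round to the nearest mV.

-15 mV

E_old = (59.8/1)·log₁₀(107/28.6) = 34.27 mV
E_new = (59.8/1)·log₁₀(59.6/28.6) = 19.07 mV
ΔE = 19.07 − (34.27) = -15.20 mV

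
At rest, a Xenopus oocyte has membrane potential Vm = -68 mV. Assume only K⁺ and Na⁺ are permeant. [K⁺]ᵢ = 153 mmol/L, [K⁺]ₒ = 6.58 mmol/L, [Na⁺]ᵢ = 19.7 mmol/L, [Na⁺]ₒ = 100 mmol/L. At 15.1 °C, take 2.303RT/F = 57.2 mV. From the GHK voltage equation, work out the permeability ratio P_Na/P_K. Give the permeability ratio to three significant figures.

Let α = P_Na/P_K. GHK: Vm = 57.2·log₁₀[(Kₒ + α·Naₒ)/(Kᵢ + α·Naᵢ)].
10^(Vm/57.2) = 10^(-68.0/57.2) = 0.064742
So 0.064742·(Kᵢ + α·Naᵢ) = Kₒ + α·Naₒ → α = (0.064742·153.0 − 6.58) / (100.0 − 0.064742·19.7)
α = (9.906 − 6.58) / (100.0 − 1.275) = 3.326/98.72 = 0.03369

0.0337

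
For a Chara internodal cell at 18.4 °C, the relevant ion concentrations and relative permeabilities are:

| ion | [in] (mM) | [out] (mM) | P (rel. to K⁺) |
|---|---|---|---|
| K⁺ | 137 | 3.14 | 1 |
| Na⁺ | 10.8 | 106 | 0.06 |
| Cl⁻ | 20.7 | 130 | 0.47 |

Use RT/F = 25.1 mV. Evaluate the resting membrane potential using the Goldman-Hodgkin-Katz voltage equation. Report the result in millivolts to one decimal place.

-58.6 mV

Vm = 25.1 · ln[(Σ P·[cation]ₒ + Σ P·[anion]ᵢ) / (Σ P·[cation]ᵢ + Σ P·[anion]ₒ)]
Numerator = 1×3.14 + 0.06×106 + 0.47×20.7 = 19.23
Denominator = 1×137 + 0.06×10.8 + 0.47×130 = 198.7
Vm = 25.1 · ln(0.096751) = 25.1 × (-2.3356) = -58.62 mV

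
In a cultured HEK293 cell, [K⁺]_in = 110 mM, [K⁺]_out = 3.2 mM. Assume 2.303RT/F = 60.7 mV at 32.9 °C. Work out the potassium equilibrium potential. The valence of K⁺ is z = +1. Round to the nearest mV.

E = (60.7/z) · log₁₀([K⁺]_out/[K⁺]_in) with z = +1.
= (60.7/1) · log₁₀(3.2/110) = 60.70 · log₁₀(0.02909)
= 60.70 · (-1.5362) = -93.25 mV

-93 mV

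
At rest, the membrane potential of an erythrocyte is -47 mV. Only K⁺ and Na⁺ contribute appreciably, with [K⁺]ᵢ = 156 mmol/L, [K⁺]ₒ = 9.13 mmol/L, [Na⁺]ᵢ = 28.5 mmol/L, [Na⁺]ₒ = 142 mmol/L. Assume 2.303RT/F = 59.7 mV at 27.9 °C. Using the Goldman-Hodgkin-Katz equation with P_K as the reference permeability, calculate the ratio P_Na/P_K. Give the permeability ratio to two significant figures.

0.12

Let α = P_Na/P_K. GHK: Vm = 59.7·log₁₀[(Kₒ + α·Naₒ)/(Kᵢ + α·Naᵢ)].
10^(Vm/59.7) = 10^(-47.0/59.7) = 0.1632
So 0.1632·(Kᵢ + α·Naᵢ) = Kₒ + α·Naₒ → α = (0.1632·156.0 − 9.13) / (142.0 − 0.1632·28.5)
α = (25.46 − 9.13) / (142.0 − 4.651) = 16.33/137.3 = 0.1189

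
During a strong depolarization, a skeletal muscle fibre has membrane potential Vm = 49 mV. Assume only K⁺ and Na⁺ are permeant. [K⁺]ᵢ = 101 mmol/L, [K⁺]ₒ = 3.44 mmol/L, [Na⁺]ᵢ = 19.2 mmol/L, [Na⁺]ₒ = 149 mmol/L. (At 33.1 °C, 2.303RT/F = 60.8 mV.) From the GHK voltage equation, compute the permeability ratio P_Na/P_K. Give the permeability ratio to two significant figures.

25

Let α = P_Na/P_K. GHK: Vm = 60.8·log₁₀[(Kₒ + α·Naₒ)/(Kᵢ + α·Naᵢ)].
10^(Vm/60.8) = 10^(49.0/60.8) = 6.3962
So 6.3962·(Kᵢ + α·Naᵢ) = Kₒ + α·Naₒ → α = (6.3962·101.0 − 3.44) / (149.0 − 6.3962·19.2)
α = (646 − 3.44) / (149.0 − 122.8) = 642.6/26.19 = 24.53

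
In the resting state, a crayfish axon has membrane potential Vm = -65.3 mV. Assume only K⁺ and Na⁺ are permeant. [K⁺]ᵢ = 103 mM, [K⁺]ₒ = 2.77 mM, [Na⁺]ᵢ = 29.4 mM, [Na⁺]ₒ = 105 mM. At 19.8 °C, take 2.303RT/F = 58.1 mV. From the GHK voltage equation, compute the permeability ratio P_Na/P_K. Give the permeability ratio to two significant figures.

Let α = P_Na/P_K. GHK: Vm = 58.1·log₁₀[(Kₒ + α·Naₒ)/(Kᵢ + α·Naᵢ)].
10^(Vm/58.1) = 10^(-65.3/58.1) = 0.075175
So 0.075175·(Kᵢ + α·Naᵢ) = Kₒ + α·Naₒ → α = (0.075175·103.0 − 2.77) / (105.0 − 0.075175·29.4)
α = (7.743 − 2.77) / (105.0 − 2.21) = 4.973/102.8 = 0.04838

0.048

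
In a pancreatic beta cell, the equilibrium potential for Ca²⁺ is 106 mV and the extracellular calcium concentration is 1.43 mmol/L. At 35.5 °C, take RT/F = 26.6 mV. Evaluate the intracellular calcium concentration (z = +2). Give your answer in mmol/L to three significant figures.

0.000494 mmol/L

Nernst: E = (26.6/2) · ln([out]/[in]), so ln([out]/[in]) = 106.0 × 2 / 26.6 = 7.9699.
[out]/[in] = e^(7.9699) = 2893.
[in] = 1.43 / 2893 = 0.0004944 mmol/L.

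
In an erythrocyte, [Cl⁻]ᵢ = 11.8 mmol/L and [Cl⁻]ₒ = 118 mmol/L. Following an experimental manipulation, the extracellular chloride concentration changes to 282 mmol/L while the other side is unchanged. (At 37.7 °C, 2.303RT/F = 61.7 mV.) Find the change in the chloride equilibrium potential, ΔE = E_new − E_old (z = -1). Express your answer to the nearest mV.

-23 mV

E_old = (61.7/-1)·log₁₀(118/11.8) = -61.70 mV
E_new = (61.7/-1)·log₁₀(282/11.8) = -85.05 mV
ΔE = -85.05 − (-61.70) = -23.35 mV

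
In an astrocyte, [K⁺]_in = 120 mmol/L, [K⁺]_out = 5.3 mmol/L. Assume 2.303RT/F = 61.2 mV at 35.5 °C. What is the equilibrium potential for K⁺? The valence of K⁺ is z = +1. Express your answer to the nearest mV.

E = (61.2/z) · log₁₀([K⁺]_out/[K⁺]_in) with z = +1.
= (61.2/1) · log₁₀(5.3/120) = 61.20 · log₁₀(0.04417)
= 61.20 · (-1.3549) = -82.92 mV

-83 mV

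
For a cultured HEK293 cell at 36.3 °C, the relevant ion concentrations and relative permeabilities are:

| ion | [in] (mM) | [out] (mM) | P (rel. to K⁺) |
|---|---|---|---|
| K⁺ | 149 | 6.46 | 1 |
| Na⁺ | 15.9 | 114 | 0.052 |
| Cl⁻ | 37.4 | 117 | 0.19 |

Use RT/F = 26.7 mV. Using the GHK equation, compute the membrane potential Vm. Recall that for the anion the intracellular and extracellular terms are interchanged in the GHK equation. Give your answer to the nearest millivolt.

-58 mV

Vm = 26.7 · ln[(Σ P·[cation]ₒ + Σ P·[anion]ᵢ) / (Σ P·[cation]ᵢ + Σ P·[anion]ₒ)]
Numerator = 1×6.46 + 0.052×114 + 0.19×37.4 = 19.49
Denominator = 1×149 + 0.052×15.9 + 0.19×117 = 172.1
Vm = 26.7 · ln(0.1133) = 26.7 × (-2.1777) = -58.15 mV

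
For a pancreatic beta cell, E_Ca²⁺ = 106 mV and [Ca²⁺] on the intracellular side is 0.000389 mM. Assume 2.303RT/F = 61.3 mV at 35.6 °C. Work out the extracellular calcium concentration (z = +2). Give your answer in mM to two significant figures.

1.1 mM

Nernst: E = (61.3/2) · log₁₀([out]/[in]), so log₁₀([out]/[in]) = 106.0 × 2 / 61.3 = 3.4584.
[out]/[in] = 10^(3.4584) = 2873.
[out] = 2873 × 0.000389 = 1.118 mM.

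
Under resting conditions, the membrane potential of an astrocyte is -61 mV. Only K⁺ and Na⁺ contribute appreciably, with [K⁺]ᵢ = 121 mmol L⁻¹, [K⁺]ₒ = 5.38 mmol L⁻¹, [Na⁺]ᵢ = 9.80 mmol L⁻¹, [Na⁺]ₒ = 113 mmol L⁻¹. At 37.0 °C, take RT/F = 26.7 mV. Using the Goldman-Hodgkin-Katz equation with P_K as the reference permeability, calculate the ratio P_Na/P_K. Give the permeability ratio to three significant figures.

0.0620

Let α = P_Na/P_K. GHK: Vm = 26.7·ln[(Kₒ + α·Naₒ)/(Kᵢ + α·Naᵢ)].
e^(Vm/26.7) = e^(-61.0/26.7) = 0.10181
So 0.10181·(Kᵢ + α·Naᵢ) = Kₒ + α·Naₒ → α = (0.10181·121.0 − 5.38) / (113.0 − 0.10181·9.8)
α = (12.32 − 5.38) / (113.0 − 0.9977) = 6.939/112 = 0.06195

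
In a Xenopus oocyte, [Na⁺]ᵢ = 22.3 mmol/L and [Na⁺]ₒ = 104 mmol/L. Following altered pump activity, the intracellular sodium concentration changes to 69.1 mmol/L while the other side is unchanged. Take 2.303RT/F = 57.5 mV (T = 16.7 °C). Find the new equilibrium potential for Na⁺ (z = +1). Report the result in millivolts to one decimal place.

After the shift: [Na⁺]_out = 104, [Na⁺]_in = 69.1 mmol/L.
E_new = (57.5/1)·log₁₀(104/69.1) = 57.50 · (0.1776) = 10.21 mV

10.2 mV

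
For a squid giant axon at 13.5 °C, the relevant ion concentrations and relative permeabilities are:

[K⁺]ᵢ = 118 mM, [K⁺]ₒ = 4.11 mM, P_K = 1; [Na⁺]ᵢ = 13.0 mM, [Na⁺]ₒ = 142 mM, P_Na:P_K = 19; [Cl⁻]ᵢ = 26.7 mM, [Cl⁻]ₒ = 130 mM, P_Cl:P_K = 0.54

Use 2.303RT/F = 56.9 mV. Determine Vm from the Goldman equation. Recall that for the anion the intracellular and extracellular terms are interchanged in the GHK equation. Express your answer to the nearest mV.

Vm = 56.9 · log₁₀[(Σ P·[cation]ₒ + Σ P·[anion]ᵢ) / (Σ P·[cation]ᵢ + Σ P·[anion]ₒ)]
Numerator = 1×4.11 + 19×142 + 0.54×26.7 = 2717
Denominator = 1×118 + 19×13.0 + 0.54×130 = 435.2
Vm = 56.9 · log₁₀(6.242) = 56.9 × (0.7953) = 45.25 mV

45 mV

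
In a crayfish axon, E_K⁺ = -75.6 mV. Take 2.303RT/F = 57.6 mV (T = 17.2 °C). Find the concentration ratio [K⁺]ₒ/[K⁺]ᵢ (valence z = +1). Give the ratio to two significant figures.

0.049

log₁₀([out]/[in]) = E·z/(57.6) = -75.6 × 1 / 57.6 = -1.3125
[out]/[in] = 10^(-1.3125) = 0.0487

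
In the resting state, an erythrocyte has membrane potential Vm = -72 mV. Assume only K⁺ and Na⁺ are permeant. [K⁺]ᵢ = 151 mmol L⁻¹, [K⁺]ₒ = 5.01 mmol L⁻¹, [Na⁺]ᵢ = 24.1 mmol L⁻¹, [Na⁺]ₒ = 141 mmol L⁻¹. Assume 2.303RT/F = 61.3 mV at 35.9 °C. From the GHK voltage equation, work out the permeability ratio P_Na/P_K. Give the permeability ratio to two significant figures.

Let α = P_Na/P_K. GHK: Vm = 61.3·log₁₀[(Kₒ + α·Naₒ)/(Kᵢ + α·Naᵢ)].
10^(Vm/61.3) = 10^(-72.0/61.3) = 0.066903
So 0.066903·(Kᵢ + α·Naᵢ) = Kₒ + α·Naₒ → α = (0.066903·151.0 − 5.01) / (141.0 − 0.066903·24.1)
α = (10.1 − 5.01) / (141.0 − 1.612) = 5.092/139.4 = 0.03653

0.037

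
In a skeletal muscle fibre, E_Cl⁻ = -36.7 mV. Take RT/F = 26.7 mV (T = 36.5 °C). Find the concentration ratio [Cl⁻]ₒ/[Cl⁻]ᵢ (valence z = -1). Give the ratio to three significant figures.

3.95

ln([out]/[in]) = E·z/(26.7) = -36.7 × -1 / 26.7 = 1.3745
[out]/[in] = e^(1.3745) = 3.953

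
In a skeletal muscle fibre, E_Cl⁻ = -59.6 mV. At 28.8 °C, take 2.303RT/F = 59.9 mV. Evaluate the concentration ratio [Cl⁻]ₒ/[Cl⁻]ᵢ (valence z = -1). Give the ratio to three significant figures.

9.89

log₁₀([out]/[in]) = E·z/(59.9) = -59.6 × -1 / 59.9 = 0.9950
[out]/[in] = 10^(0.9950) = 9.885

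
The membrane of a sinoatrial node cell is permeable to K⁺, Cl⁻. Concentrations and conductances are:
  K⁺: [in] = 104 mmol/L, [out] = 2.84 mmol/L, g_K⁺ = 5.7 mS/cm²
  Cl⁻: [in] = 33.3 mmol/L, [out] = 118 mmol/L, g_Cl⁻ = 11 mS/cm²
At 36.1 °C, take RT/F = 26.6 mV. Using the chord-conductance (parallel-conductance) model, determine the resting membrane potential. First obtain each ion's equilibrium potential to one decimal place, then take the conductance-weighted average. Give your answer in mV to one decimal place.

E_K⁺ = (26.6/1)·ln(2.84/104) = -95.8 mV
E_Cl⁻ = (26.6/-1)·ln(118/33.3) = -33.7 mV
Vm = (Σ gᵢEᵢ)/(Σ gᵢ) = (5.7·-95.8 + 11·-33.7) / (5.7 + 11)
= -916.76 / 16.7 = -54.90 mV

-54.9 mV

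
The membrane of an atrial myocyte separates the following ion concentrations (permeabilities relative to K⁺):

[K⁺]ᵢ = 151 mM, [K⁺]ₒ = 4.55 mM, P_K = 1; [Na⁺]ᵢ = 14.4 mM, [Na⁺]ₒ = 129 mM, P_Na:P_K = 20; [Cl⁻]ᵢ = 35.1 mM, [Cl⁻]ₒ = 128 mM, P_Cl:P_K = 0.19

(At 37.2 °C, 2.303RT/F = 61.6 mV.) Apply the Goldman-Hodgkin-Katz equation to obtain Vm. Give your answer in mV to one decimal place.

Vm = 61.6 · log₁₀[(Σ P·[cation]ₒ + Σ P·[anion]ᵢ) / (Σ P·[cation]ᵢ + Σ P·[anion]ₒ)]
Numerator = 1×4.55 + 20×129 + 0.19×35.1 = 2591
Denominator = 1×151 + 20×14.4 + 0.19×128 = 463.3
Vm = 61.6 · log₁₀(5.5927) = 61.6 × (0.7476) = 46.05 mV

46.1 mV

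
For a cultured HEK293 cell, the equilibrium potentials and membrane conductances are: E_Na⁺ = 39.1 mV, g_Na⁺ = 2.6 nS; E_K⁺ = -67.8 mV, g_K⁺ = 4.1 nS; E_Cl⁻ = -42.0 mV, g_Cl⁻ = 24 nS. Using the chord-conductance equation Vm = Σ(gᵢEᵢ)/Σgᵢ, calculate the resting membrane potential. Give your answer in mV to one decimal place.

Σ gᵢEᵢ = 2.6·(39.1) + 4.1·(-67.8) + 24·(-42.0) = -1184.32
Σ gᵢ = 2.6 + 4.1 + 24 = 30.7
Vm = -1184.32 / 30.7 = -38.58 mV

-38.6 mV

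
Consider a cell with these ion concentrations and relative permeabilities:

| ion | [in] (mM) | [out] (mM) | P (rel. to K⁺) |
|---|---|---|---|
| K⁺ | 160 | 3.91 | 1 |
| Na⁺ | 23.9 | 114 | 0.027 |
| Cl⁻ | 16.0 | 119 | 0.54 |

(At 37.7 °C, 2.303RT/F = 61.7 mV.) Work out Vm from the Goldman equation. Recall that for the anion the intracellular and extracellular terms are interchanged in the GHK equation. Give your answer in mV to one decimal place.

Vm = 61.7 · log₁₀[(Σ P·[cation]ₒ + Σ P·[anion]ᵢ) / (Σ P·[cation]ᵢ + Σ P·[anion]ₒ)]
Numerator = 1×3.91 + 0.027×114 + 0.54×16.0 = 15.63
Denominator = 1×160 + 0.027×23.9 + 0.54×119 = 224.9
Vm = 61.7 · log₁₀(0.069487) = 61.7 × (-1.1581) = -71.45 mV

-71.5 mV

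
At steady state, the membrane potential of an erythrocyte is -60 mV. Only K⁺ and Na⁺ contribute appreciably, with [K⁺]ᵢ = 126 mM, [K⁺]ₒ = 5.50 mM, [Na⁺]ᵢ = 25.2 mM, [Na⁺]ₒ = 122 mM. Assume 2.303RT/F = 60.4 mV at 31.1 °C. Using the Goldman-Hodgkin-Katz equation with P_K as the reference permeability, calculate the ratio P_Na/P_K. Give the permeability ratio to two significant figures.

0.061

Let α = P_Na/P_K. GHK: Vm = 60.4·log₁₀[(Kₒ + α·Naₒ)/(Kᵢ + α·Naᵢ)].
10^(Vm/60.4) = 10^(-60.0/60.4) = 0.10154
So 0.10154·(Kᵢ + α·Naᵢ) = Kₒ + α·Naₒ → α = (0.10154·126.0 − 5.5) / (122.0 − 0.10154·25.2)
α = (12.79 − 5.5) / (122.0 − 2.559) = 7.294/119.4 = 0.06106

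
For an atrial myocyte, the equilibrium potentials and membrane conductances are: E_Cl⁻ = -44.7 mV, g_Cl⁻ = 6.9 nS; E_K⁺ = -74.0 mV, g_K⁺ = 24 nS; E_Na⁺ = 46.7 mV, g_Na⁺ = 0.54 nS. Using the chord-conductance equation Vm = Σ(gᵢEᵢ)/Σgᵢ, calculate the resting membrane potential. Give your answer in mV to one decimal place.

-65.5 mV

Σ gᵢEᵢ = 6.9·(-44.7) + 24·(-74.0) + 0.54·(46.7) = -2059.21
Σ gᵢ = 6.9 + 24 + 0.54 = 31.44
Vm = -2059.21 / 31.44 = -65.50 mV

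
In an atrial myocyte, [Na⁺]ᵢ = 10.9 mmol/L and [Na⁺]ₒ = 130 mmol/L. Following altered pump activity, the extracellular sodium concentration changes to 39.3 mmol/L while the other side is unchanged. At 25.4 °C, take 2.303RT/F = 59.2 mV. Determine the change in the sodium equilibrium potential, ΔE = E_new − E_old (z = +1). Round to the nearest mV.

-31 mV

E_old = (59.2/1)·log₁₀(130/10.9) = 63.73 mV
E_new = (59.2/1)·log₁₀(39.3/10.9) = 32.97 mV
ΔE = 32.97 − (63.73) = -30.76 mV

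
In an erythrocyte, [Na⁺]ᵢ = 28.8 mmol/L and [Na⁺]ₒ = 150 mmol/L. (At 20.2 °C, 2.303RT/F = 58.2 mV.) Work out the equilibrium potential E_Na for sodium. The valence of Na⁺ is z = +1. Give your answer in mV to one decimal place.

41.7 mV

E = (58.2/z) · log₁₀([Na⁺]_out/[Na⁺]_in) with z = +1.
= (58.2/1) · log₁₀(150/28.8) = 58.20 · log₁₀(5.208)
= 58.20 · (0.7167) = 41.71 mV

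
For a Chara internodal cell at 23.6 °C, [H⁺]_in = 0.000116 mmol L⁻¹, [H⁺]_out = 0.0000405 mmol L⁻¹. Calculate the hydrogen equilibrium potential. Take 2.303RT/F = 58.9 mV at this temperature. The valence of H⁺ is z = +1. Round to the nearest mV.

-27 mV

E = (58.9/z) · log₁₀([H⁺]_out/[H⁺]_in) with z = +1.
= (58.9/1) · log₁₀(0.0000405/0.000116) = 58.90 · log₁₀(0.3491)
= 58.90 · (-0.4570) = -26.92 mV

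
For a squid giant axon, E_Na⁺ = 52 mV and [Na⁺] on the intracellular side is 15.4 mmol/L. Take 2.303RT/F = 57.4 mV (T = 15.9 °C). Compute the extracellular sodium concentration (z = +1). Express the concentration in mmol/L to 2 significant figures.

120 mmol/L

Nernst: E = (57.4/1) · log₁₀([out]/[in]), so log₁₀([out]/[in]) = 52.0 × 1 / 57.4 = 0.9059.
[out]/[in] = 10^(0.9059) = 8.052.
[out] = 8.052 × 15.4 = 124 mmol/L.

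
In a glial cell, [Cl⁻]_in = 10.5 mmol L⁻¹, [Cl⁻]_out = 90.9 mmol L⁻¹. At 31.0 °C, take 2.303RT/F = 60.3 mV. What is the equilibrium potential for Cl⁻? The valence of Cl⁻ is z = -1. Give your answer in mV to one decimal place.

-56.5 mV

E = (60.3/z) · log₁₀([Cl⁻]_out/[Cl⁻]_in) with z = -1.
For an anion, dividing by z = -1 reverses the sign.
= (60.3/-1) · log₁₀(90.9/10.5) = -60.30 · log₁₀(8.657)
= -60.30 · (0.9374) = -56.52 mV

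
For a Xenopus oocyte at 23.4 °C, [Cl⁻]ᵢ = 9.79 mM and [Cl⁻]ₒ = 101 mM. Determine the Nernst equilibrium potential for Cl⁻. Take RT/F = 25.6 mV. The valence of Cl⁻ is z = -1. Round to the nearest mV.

-60 mV

E = (25.6/z) · ln([Cl⁻]_out/[Cl⁻]_in) with z = -1.
For an anion, dividing by z = -1 reverses the sign.
= (25.6/-1) · ln(101/9.79) = -25.60 · ln(10.32)
= -25.60 · (2.3338) = -59.74 mV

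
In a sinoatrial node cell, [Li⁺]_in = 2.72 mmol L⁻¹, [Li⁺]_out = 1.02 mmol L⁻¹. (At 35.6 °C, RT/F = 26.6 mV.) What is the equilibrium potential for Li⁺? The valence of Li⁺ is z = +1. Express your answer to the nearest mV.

E = (26.6/z) · ln([Li⁺]_out/[Li⁺]_in) with z = +1.
= (26.6/1) · ln(1.02/2.72) = 26.60 · ln(0.375)
= 26.60 · (-0.9808) = -26.09 mV

-26 mV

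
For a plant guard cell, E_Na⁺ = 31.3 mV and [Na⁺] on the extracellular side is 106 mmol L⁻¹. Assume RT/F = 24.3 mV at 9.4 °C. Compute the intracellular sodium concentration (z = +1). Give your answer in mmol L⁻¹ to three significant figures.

Nernst: E = (24.3/1) · ln([out]/[in]), so ln([out]/[in]) = 31.3 × 1 / 24.3 = 1.2881.
[out]/[in] = e^(1.2881) = 3.626.
[in] = 106 / 3.626 = 29.24 mmol L⁻¹.

29.2 mmol L⁻¹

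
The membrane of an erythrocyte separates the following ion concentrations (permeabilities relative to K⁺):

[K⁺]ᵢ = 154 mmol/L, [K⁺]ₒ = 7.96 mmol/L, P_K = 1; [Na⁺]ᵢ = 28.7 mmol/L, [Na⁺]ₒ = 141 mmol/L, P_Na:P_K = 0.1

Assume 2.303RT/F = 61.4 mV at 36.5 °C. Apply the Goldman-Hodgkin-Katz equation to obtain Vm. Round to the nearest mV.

-52 mV

Vm = 61.4 · log₁₀[(Σ P·[cation]ₒ + Σ P·[anion]ᵢ) / (Σ P·[cation]ᵢ + Σ P·[anion]ₒ)]
Numerator = 1×7.96 + 0.1×141 = 22.06
Denominator = 1×154 + 0.1×28.7 = 156.9
Vm = 61.4 · log₁₀(0.14063) = 61.4 × (-0.8519) = -52.31 mV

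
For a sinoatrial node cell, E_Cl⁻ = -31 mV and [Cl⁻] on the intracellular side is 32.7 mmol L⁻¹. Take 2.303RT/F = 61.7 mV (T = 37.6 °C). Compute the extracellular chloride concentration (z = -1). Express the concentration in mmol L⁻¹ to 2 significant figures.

Nernst: E = (61.7/-1) · log₁₀([out]/[in]), so log₁₀([out]/[in]) = -31.0 × -1 / 61.7 = 0.5024.
[out]/[in] = 10^(0.5024) = 3.18.
[out] = 3.18 × 32.7 = 104 mmol L⁻¹.

100 mmol L⁻¹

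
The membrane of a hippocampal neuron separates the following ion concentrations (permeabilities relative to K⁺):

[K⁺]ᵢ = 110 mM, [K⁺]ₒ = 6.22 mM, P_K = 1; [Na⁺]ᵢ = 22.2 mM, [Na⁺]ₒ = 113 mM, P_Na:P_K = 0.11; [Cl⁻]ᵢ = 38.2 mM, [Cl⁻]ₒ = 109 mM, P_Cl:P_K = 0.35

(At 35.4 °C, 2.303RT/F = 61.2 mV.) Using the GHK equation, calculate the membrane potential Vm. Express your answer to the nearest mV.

-41 mV

Vm = 61.2 · log₁₀[(Σ P·[cation]ₒ + Σ P·[anion]ᵢ) / (Σ P·[cation]ᵢ + Σ P·[anion]ₒ)]
Numerator = 1×6.22 + 0.11×113 + 0.35×38.2 = 32.02
Denominator = 1×110 + 0.11×22.2 + 0.35×109 = 150.6
Vm = 61.2 · log₁₀(0.21263) = 61.2 × (-0.6724) = -41.15 mV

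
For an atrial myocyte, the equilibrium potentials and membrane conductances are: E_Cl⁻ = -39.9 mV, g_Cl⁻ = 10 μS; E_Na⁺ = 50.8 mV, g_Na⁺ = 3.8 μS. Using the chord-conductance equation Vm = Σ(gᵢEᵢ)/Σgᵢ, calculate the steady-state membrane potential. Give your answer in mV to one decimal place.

-14.9 mV

Σ gᵢEᵢ = 10·(-39.9) + 3.8·(50.8) = -205.96
Σ gᵢ = 10 + 3.8 = 13.8
Vm = -205.96 / 13.8 = -14.92 mV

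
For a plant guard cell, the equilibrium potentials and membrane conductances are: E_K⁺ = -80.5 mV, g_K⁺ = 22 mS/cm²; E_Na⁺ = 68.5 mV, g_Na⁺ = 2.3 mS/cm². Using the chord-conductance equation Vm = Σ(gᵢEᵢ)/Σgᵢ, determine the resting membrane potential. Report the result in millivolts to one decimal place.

-66.4 mV

Σ gᵢEᵢ = 22·(-80.5) + 2.3·(68.5) = -1613.45
Σ gᵢ = 22 + 2.3 = 24.3
Vm = -1613.45 / 24.3 = -66.40 mV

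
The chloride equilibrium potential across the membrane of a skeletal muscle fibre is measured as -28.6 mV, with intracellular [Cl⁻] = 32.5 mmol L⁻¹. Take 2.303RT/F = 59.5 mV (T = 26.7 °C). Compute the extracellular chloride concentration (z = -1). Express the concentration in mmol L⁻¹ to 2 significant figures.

98 mmol L⁻¹

Nernst: E = (59.5/-1) · log₁₀([out]/[in]), so log₁₀([out]/[in]) = -28.6 × -1 / 59.5 = 0.4807.
[out]/[in] = 10^(0.4807) = 3.025.
[out] = 3.025 × 32.5 = 98.3 mmol L⁻¹.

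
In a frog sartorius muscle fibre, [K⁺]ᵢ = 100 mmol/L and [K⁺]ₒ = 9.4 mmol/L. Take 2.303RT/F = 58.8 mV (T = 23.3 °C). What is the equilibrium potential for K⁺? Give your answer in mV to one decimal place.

-60.4 mV

E = (58.8/z) · log₁₀([K⁺]_out/[K⁺]_in) with z = +1.
= (58.8/1) · log₁₀(9.4/100) = 58.80 · log₁₀(0.094)
= 58.80 · (-1.0269) = -60.38 mV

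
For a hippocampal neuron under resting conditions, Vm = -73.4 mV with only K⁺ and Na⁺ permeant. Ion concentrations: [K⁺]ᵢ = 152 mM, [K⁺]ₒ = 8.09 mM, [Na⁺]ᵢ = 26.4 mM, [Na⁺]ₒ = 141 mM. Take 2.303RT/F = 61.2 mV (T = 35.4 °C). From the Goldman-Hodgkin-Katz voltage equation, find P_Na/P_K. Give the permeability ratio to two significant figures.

0.011

Let α = P_Na/P_K. GHK: Vm = 61.2·log₁₀[(Kₒ + α·Naₒ)/(Kᵢ + α·Naᵢ)].
10^(Vm/61.2) = 10^(-73.4/61.2) = 0.063191
So 0.063191·(Kᵢ + α·Naᵢ) = Kₒ + α·Naₒ → α = (0.063191·152.0 − 8.09) / (141.0 − 0.063191·26.4)
α = (9.605 − 8.09) / (141.0 − 1.668) = 1.515/139.3 = 0.01087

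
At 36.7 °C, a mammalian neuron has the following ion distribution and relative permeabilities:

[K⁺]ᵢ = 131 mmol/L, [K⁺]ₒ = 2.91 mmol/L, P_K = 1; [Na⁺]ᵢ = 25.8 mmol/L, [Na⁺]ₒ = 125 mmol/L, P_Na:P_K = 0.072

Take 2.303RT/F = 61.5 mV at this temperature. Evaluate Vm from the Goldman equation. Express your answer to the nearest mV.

Vm = 61.5 · log₁₀[(Σ P·[cation]ₒ + Σ P·[anion]ᵢ) / (Σ P·[cation]ᵢ + Σ P·[anion]ₒ)]
Numerator = 1×2.91 + 0.072×125 = 11.91
Denominator = 1×131 + 0.072×25.8 = 132.9
Vm = 61.5 · log₁₀(0.089645) = 61.5 × (-1.0475) = -64.42 mV

-64 mV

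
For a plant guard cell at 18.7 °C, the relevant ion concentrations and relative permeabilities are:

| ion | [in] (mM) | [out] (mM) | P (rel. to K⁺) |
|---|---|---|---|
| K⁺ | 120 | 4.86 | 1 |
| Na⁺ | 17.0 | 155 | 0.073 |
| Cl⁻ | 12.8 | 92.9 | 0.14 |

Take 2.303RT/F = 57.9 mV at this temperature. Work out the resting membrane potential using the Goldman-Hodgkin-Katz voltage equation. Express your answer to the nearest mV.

Vm = 57.9 · log₁₀[(Σ P·[cation]ₒ + Σ P·[anion]ᵢ) / (Σ P·[cation]ᵢ + Σ P·[anion]ₒ)]
Numerator = 1×4.86 + 0.073×155 + 0.14×12.8 = 17.97
Denominator = 1×120 + 0.073×17.0 + 0.14×92.9 = 134.2
Vm = 57.9 · log₁₀(0.13384) = 57.9 × (-0.8734) = -50.57 mV

-51 mV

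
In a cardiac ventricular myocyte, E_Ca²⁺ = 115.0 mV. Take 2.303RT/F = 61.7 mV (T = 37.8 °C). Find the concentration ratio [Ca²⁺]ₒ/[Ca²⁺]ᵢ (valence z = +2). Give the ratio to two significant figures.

5300

log₁₀([out]/[in]) = E·z/(61.7) = 115.0 × 2 / 61.7 = 3.7277
[out]/[in] = 10^(3.7277) = 5342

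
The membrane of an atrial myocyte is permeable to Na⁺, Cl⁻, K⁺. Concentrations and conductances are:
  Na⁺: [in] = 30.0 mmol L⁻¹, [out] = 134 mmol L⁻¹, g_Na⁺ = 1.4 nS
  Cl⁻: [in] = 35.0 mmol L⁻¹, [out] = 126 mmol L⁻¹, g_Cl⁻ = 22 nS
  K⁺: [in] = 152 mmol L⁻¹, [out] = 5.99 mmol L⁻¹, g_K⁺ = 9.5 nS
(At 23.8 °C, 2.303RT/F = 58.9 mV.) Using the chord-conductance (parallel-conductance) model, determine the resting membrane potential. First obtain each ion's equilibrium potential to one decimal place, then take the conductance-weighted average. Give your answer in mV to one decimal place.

E_Na⁺ = (58.9/1)·log₁₀(134/30.0) = 38.3 mV
E_Cl⁻ = (58.9/-1)·log₁₀(126/35.0) = -32.8 mV
E_K⁺ = (58.9/1)·log₁₀(5.99/152) = -82.7 mV
Vm = (Σ gᵢEᵢ)/(Σ gᵢ) = (1.4·38.3 + 22·-32.8 + 9.5·-82.7) / (1.4 + 22 + 9.5)
= -1453.63 / 32.9 = -44.18 mV

-44.2 mV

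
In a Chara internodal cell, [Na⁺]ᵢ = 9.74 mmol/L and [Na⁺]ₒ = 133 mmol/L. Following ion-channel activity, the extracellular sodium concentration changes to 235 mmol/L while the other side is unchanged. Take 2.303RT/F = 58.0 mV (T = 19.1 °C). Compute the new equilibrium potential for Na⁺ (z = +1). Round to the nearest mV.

80 mV

After the shift: [Na⁺]_out = 235, [Na⁺]_in = 9.74 mmol/L.
E_new = (58.0/1)·log₁₀(235/9.74) = 58.00 · (1.3825) = 80.19 mV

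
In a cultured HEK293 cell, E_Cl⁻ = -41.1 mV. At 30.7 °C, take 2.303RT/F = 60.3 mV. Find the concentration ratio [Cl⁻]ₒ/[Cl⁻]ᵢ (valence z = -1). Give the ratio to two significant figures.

4.8

log₁₀([out]/[in]) = E·z/(60.3) = -41.1 × -1 / 60.3 = 0.6816
[out]/[in] = 10^(0.6816) = 4.804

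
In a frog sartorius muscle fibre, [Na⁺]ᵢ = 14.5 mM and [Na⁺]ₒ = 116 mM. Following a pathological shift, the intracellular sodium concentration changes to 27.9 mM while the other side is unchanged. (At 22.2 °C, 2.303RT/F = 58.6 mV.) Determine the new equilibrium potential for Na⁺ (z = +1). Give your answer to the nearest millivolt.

36 mV

After the shift: [Na⁺]_out = 116, [Na⁺]_in = 27.9 mM.
E_new = (58.6/1)·log₁₀(116/27.9) = 58.60 · (0.6189) = 36.26 mV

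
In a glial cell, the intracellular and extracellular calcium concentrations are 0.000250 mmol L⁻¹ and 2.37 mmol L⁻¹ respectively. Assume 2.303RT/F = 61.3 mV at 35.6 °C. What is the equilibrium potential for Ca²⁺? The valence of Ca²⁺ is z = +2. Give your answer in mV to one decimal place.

E = (61.3/z) · log₁₀([Ca²⁺]_out/[Ca²⁺]_in) with z = +2.
= (61.3/2) · log₁₀(2.37/0.000250) = 30.65 · log₁₀(9480)
= 30.65 · (3.9768) = 121.89 mV

121.9 mV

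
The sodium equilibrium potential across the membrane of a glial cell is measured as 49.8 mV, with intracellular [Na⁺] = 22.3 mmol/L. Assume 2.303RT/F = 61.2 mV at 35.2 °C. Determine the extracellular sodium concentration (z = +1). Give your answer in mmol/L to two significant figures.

Nernst: E = (61.2/1) · log₁₀([out]/[in]), so log₁₀([out]/[in]) = 49.8 × 1 / 61.2 = 0.8137.
[out]/[in] = 10^(0.8137) = 6.512.
[out] = 6.512 × 22.3 = 145.2 mmol/L.

150 mmol/L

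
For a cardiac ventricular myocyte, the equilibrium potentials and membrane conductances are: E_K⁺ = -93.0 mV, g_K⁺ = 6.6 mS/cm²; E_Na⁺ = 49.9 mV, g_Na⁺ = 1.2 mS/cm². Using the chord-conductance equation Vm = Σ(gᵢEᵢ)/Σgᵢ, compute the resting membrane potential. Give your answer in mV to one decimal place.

-71.0 mV

Σ gᵢEᵢ = 6.6·(-93.0) + 1.2·(49.9) = -553.92
Σ gᵢ = 6.6 + 1.2 = 7.8
Vm = -553.92 / 7.8 = -71.02 mV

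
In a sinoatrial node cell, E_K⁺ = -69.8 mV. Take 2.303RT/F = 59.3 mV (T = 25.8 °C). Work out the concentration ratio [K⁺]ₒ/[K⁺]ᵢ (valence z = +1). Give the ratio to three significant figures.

log₁₀([out]/[in]) = E·z/(59.3) = -69.8 × 1 / 59.3 = -1.1771
[out]/[in] = 10^(-1.1771) = 0.06652

0.0665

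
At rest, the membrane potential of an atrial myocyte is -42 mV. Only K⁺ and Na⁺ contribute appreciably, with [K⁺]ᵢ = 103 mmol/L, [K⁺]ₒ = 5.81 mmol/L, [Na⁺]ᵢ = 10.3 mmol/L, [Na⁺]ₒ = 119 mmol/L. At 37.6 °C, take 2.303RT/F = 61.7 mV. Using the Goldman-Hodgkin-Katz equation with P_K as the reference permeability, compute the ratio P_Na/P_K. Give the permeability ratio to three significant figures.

Let α = P_Na/P_K. GHK: Vm = 61.7·log₁₀[(Kₒ + α·Naₒ)/(Kᵢ + α·Naᵢ)].
10^(Vm/61.7) = 10^(-42.0/61.7) = 0.20859
So 0.20859·(Kᵢ + α·Naᵢ) = Kₒ + α·Naₒ → α = (0.20859·103.0 − 5.81) / (119.0 − 0.20859·10.3)
α = (21.48 − 5.81) / (119.0 − 2.148) = 15.67/116.9 = 0.1341

0.134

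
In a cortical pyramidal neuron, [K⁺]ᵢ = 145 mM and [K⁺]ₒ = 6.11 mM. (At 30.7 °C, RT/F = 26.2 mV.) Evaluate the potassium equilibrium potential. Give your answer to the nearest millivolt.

-83 mV

E = (26.2/z) · ln([K⁺]_out/[K⁺]_in) with z = +1.
= (26.2/1) · ln(6.11/145) = 26.20 · ln(0.04214)
= 26.20 · (-3.1668) = -82.97 mV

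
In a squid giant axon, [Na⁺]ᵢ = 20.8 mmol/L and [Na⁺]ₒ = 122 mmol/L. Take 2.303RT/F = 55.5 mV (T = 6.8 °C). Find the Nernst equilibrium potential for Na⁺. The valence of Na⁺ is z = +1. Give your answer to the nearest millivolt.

43 mV

E = (55.5/z) · log₁₀([Na⁺]_out/[Na⁺]_in) with z = +1.
= (55.5/1) · log₁₀(122/20.8) = 55.50 · log₁₀(5.865)
= 55.50 · (0.7683) = 42.64 mV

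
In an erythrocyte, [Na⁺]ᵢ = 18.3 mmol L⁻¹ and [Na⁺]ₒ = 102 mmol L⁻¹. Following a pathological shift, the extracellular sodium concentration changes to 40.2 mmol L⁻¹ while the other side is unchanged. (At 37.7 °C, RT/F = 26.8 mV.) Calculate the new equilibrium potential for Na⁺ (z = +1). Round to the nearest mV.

21 mV

After the shift: [Na⁺]_out = 40.2, [Na⁺]_in = 18.3 mmol L⁻¹.
E_new = (26.8/1)·ln(40.2/18.3) = 26.80 · (0.7870) = 21.09 mV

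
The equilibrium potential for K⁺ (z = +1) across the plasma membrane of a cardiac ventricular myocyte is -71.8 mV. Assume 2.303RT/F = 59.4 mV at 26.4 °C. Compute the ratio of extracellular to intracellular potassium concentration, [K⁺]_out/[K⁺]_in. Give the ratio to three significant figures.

0.0618

log₁₀([out]/[in]) = E·z/(59.4) = -71.8 × 1 / 59.4 = -1.2088
[out]/[in] = 10^(-1.2088) = 0.06184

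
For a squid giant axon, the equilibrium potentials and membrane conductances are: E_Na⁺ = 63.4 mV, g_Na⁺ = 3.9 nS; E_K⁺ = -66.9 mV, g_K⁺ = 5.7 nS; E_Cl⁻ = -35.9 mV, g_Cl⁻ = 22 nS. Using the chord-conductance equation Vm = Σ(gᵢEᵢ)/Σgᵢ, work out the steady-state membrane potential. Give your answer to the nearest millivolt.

-29 mV

Σ gᵢEᵢ = 3.9·(63.4) + 5.7·(-66.9) + 22·(-35.9) = -923.87
Σ gᵢ = 3.9 + 5.7 + 22 = 31.6
Vm = -923.87 / 31.6 = -29.24 mV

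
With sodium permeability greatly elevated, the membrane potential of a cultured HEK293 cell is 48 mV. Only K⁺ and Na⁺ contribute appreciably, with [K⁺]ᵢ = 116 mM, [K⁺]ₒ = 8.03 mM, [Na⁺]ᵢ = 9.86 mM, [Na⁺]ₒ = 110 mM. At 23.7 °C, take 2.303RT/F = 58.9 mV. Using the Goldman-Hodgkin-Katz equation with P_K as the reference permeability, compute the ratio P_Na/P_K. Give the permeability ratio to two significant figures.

Let α = P_Na/P_K. GHK: Vm = 58.9·log₁₀[(Kₒ + α·Naₒ)/(Kᵢ + α·Naᵢ)].
10^(Vm/58.9) = 10^(48.0/58.9) = 6.5304
So 6.5304·(Kᵢ + α·Naᵢ) = Kₒ + α·Naₒ → α = (6.5304·116.0 − 8.03) / (110.0 − 6.5304·9.86)
α = (757.5 − 8.03) / (110.0 − 64.39) = 749.5/45.61 = 16.43

16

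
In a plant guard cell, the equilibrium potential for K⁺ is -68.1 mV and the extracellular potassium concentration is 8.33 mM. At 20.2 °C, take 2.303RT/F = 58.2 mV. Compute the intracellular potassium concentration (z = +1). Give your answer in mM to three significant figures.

Nernst: E = (58.2/1) · log₁₀([out]/[in]), so log₁₀([out]/[in]) = -68.1 × 1 / 58.2 = -1.1701.
[out]/[in] = 10^(-1.1701) = 0.06759.
[in] = 8.33 / 0.06759 = 123.2 mM.

123 mM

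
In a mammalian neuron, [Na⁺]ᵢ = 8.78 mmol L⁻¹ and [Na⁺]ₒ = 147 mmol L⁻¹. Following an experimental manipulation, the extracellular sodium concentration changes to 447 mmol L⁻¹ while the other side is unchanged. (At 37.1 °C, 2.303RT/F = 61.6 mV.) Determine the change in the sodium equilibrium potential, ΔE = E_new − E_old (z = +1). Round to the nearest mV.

30 mV

E_old = (61.6/1)·log₁₀(147/8.78) = 75.39 mV
E_new = (61.6/1)·log₁₀(447/8.78) = 105.14 mV
ΔE = 105.14 − (75.39) = 29.75 mV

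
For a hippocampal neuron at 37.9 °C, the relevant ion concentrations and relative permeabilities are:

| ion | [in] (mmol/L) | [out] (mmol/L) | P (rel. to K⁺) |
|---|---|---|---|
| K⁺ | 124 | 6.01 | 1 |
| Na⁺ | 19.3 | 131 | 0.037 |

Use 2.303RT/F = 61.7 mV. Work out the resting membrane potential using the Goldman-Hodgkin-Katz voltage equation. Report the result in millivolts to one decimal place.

Vm = 61.7 · log₁₀[(Σ P·[cation]ₒ + Σ P·[anion]ᵢ) / (Σ P·[cation]ᵢ + Σ P·[anion]ₒ)]
Numerator = 1×6.01 + 0.037×131 = 10.86
Denominator = 1×124 + 0.037×19.3 = 124.7
Vm = 61.7 · log₁₀(0.087055) = 61.7 × (-1.0602) = -65.41 mV

-65.4 mV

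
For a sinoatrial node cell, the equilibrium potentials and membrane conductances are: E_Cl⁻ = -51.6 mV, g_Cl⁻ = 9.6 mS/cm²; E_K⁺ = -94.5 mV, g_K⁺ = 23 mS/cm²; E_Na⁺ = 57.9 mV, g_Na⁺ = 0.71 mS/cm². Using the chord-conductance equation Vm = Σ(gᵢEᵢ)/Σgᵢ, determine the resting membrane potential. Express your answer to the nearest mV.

Σ gᵢEᵢ = 9.6·(-51.6) + 23·(-94.5) + 0.71·(57.9) = -2627.75
Σ gᵢ = 9.6 + 23 + 0.71 = 33.31
Vm = -2627.75 / 33.31 = -78.89 mV

-79 mV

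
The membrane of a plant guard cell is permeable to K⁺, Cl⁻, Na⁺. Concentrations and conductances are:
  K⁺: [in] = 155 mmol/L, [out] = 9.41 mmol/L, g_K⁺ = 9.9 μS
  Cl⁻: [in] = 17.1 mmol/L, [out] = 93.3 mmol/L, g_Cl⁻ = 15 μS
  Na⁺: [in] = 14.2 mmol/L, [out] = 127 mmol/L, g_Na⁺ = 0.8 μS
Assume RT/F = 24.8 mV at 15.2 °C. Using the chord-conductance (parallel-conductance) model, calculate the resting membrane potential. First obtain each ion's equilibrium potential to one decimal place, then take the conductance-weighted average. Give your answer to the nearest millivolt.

-50 mV

E_K⁺ = (24.8/1)·ln(9.41/155) = -69.5 mV
E_Cl⁻ = (24.8/-1)·ln(93.3/17.1) = -42.1 mV
E_Na⁺ = (24.8/1)·ln(127/14.2) = 54.3 mV
Vm = (Σ gᵢEᵢ)/(Σ gᵢ) = (9.9·-69.5 + 15·-42.1 + 0.8·54.3) / (9.9 + 15 + 0.8)
= -1276.11 / 25.7 = -49.65 mV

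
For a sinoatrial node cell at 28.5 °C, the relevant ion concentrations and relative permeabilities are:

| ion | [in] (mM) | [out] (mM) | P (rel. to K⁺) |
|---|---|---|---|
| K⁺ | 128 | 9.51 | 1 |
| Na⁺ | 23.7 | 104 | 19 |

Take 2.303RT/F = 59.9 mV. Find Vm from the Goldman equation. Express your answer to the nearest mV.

Vm = 59.9 · log₁₀[(Σ P·[cation]ₒ + Σ P·[anion]ᵢ) / (Σ P·[cation]ᵢ + Σ P·[anion]ₒ)]
Numerator = 1×9.51 + 19×104 = 1986
Denominator = 1×128 + 19×23.7 = 578.3
Vm = 59.9 · log₁₀(3.4334) = 59.9 × (0.5357) = 32.09 mV

32 mV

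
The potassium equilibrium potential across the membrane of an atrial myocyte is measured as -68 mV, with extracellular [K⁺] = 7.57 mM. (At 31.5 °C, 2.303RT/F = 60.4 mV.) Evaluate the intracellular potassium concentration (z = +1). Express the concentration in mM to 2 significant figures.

100 mM

Nernst: E = (60.4/1) · log₁₀([out]/[in]), so log₁₀([out]/[in]) = -68.0 × 1 / 60.4 = -1.1258.
[out]/[in] = 10^(-1.1258) = 0.07485.
[in] = 7.57 / 0.07485 = 101.1 mM.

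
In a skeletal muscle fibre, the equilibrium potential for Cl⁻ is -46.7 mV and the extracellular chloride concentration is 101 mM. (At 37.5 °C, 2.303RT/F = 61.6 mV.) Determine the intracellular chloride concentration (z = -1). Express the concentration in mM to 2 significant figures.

18 mM

Nernst: E = (61.6/-1) · log₁₀([out]/[in]), so log₁₀([out]/[in]) = -46.7 × -1 / 61.6 = 0.7581.
[out]/[in] = 10^(0.7581) = 5.73.
[in] = 101 / 5.73 = 17.63 mM.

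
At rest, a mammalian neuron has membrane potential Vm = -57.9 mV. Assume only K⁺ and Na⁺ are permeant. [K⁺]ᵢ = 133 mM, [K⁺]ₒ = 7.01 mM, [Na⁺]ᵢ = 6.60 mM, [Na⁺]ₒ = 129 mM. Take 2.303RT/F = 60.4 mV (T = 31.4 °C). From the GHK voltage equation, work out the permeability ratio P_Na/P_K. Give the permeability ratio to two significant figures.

0.059

Let α = P_Na/P_K. GHK: Vm = 60.4·log₁₀[(Kₒ + α·Naₒ)/(Kᵢ + α·Naᵢ)].
10^(Vm/60.4) = 10^(-57.9/60.4) = 0.11
So 0.11·(Kᵢ + α·Naᵢ) = Kₒ + α·Naₒ → α = (0.11·133.0 − 7.01) / (129.0 − 0.11·6.6)
α = (14.63 − 7.01) / (129.0 − 0.726) = 7.62/128.3 = 0.0594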